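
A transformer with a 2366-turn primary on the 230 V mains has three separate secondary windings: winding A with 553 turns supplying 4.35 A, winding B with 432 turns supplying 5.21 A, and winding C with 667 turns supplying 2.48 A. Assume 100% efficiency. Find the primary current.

V_A = 230 × 553/2366 = 53.757 V; V_B = 230 × 432/2366 = 41.995 V; V_C = 230 × 667/2366 = 64.839 V.
P_out = V_A I_A + V_B I_B + V_C I_C = 53.757×4.35 + 41.995×5.21 + 64.839×2.48 = 233.84 + 218.79 + 160.80 = 613.44 W.
Ideal ⇒ P_in = P_out, so I_p = P_out/V_p = 613.44/230 = 2.67 A.

I_p ≈ 2.67 A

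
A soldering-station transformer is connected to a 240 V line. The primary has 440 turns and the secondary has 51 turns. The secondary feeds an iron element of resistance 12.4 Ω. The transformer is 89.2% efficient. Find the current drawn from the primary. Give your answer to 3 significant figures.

V_s = 240 × 51/440 = 27.818 V.
I_s = V_s/R = 27.818/12.4 = 2.2434 A.
P_out = V_s I_s = 27.818 × 2.2434 = 62.407 W.
P_in = P_out/η = 62.407/0.892 = 69.963 W.
I_p = P_in/V_p = 69.963/240 = 0.292 A.

I_p ≈ 0.292 A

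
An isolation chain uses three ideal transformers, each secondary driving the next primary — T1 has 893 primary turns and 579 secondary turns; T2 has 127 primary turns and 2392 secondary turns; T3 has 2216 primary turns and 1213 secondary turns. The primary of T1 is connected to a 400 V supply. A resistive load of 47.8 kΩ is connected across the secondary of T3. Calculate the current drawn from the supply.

I_supply ≈ 0.374 A

Secondary of T1: V = 400.00 × 579/893 = 259.35 V.
Secondary of T2: V = 259.35 × 2392/127 = 4884.8 V.
Secondary of T3: V = 4884.8 × 1213/2216 = 2673.8 V.
I_load = 2673.8/47800 = 0.055938 A, so P_out = 2673.8 × 0.055938 = 149.57 W.
All ideal ⇒ P_in = P_out, so I_supply = 149.57/400 = 0.374 A.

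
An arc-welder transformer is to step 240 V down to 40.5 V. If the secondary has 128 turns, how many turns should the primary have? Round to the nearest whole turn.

N_p = 759 turns

N_p/N_s = V_p/V_s, so N_p = 128 × 240/40.5 = 758.5 ≈ 759 turns.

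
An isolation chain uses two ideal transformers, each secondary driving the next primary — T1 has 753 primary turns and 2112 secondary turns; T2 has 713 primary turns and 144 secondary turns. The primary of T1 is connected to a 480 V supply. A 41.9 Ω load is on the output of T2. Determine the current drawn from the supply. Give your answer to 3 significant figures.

Secondary of T1: V = 480.00 × 2112/753 = 1346.3 V.
Secondary of T2: V = 1346.3 × 144/713 = 271.90 V.
I_load = 271.90/41.9 = 6.4893 A, so P_out = 271.90 × 6.4893 = 1764.5 W.
All ideal ⇒ P_in = P_out, so I_supply = 1764.5/480 = 3.68 A.

I_supply ≈ 3.68 A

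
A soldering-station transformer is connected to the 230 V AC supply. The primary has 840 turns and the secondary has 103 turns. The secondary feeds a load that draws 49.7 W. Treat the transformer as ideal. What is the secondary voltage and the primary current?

V_s = V_p × N_s/N_p = 230 × 103/840 = 28.202 V.
I_s = P/V_s = 49.7/28.202 = 1.7623 A.
I_p = I_s × N_s/N_p = 1.7623 × 103/840 = 0.216 A.

V_s ≈ 28.2 V, I_p ≈ 0.216 A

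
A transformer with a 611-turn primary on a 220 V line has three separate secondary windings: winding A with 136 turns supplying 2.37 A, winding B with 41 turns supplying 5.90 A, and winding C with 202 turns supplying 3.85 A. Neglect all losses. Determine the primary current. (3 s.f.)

V_A = 220 × 136/611 = 48.969 V; V_B = 220 × 41/611 = 14.763 V; V_C = 220 × 202/611 = 72.733 V.
P_out = V_A I_A + V_B I_B + V_C I_C = 48.969×2.37 + 14.763×5.90 + 72.733×3.85 = 116.06 + 87.100 + 280.02 = 483.18 W.
Ideal ⇒ P_in = P_out, so I_p = P_out/V_p = 483.18/220 = 2.20 A.

I_p ≈ 2.20 A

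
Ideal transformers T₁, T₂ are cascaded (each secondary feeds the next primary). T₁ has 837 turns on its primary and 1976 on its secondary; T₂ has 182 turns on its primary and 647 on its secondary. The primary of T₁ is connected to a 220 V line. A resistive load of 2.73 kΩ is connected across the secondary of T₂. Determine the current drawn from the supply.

I_supply ≈ 5.68 A

Secondary of T₁: V = 220.00 × 1976/837 = 519.38 V.
Secondary of T₂: V = 519.38 × 647/182 = 1846.4 V.
I_load = 1846.4/2730 = 0.67632 A, so P_out = 1846.4 × 0.67632 = 1248.7 W.
All ideal ⇒ P_in = P_out, so I_supply = 1248.7/220 = 5.68 A.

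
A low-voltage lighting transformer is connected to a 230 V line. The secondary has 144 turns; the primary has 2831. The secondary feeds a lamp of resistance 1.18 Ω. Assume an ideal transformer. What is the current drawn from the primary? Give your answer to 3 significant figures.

I_p ≈ 0.504 A

V_s = V_p × N_s/N_p = 230 × 144/2831 = 11.699 V.
I_s = V_s/R = 11.699/1.18 = 9.9144 A.
For an ideal transformer I_p N_p = I_s N_s, so I_p = 9.9144 × 144/2831 = 0.504 A.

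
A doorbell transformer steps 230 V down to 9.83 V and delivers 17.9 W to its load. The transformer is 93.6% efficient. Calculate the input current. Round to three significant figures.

P_in = P_out/η = 17.9/0.936 = 19.124 W.
I_in = P_in/V_in = 19.124/230 = 0.0831 A.

I_in ≈ 0.0831 A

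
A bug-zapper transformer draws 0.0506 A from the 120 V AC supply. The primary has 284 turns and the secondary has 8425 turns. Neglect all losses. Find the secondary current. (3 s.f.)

I_s/I_p = N_p/N_s, so I_s = 0.0506 × 284/8425 = 0.00171 A.

I_s ≈ 0.00171 A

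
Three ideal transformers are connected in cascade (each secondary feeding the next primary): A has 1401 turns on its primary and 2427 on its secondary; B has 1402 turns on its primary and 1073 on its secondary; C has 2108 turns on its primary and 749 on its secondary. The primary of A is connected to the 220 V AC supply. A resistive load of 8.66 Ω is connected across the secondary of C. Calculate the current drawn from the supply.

After A: V = 220.00 × 2427/1401 = 381.11 V.
After B: V = 381.11 × 1073/1402 = 291.68 V.
After C: V = 291.68 × 749/2108 = 103.64 V.
I_load = 103.64/8.66 = 11.967 A, so P_out = 103.64 × 11.967 = 1240.3 W.
All ideal ⇒ P_in = P_out, so I_supply = 1240.3/220 = 5.64 A.

I_supply ≈ 5.64 A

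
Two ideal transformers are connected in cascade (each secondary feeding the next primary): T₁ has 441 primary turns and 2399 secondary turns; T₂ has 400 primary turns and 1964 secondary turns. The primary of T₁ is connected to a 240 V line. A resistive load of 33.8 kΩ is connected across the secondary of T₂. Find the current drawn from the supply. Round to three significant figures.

I_supply ≈ 5.07 A

Secondary of T₁: V = 240.00 × 2399/441 = 1305.6 V.
Secondary of T₂: V = 1305.6 × 1964/400 = 6410.4 V.
I_load = 6410.4/33800 = 0.18966 A, so P_out = 6410.4 × 0.18966 = 1215.8 W.
All ideal ⇒ P_in = P_out, so I_supply = 1215.8/240 = 5.07 A.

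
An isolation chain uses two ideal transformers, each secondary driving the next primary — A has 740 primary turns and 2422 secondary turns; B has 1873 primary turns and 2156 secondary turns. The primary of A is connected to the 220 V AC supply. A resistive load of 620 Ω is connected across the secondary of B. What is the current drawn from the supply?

I_supply ≈ 5.04 A

After A: V = 220.00 × 2422/740 = 720.05 V.
After B: V = 720.05 × 2156/1873 = 828.85 V.
I_load = 828.85/620 = 1.3369 A, so P_out = 828.85 × 1.3369 = 1108.1 W.
All ideal ⇒ P_in = P_out, so I_supply = 1108.1/220 = 5.04 A.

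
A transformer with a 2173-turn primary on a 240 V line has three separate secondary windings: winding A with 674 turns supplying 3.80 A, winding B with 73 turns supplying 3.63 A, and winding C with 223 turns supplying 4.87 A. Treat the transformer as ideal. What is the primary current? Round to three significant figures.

I_p ≈ 1.80 A

V_A = 240 × 674/2173 = 74.441 V; V_B = 240 × 73/2173 = 8.0626 V; V_C = 240 × 223/2173 = 24.630 V.
P_out = V_A I_A + V_B I_B + V_C I_C = 74.441×3.80 + 8.0626×3.63 + 24.630×4.87 = 282.88 + 29.267 + 119.95 = 432.09 W.
Ideal ⇒ P_in = P_out, so I_p = P_out/V_p = 432.09/240 = 1.80 A.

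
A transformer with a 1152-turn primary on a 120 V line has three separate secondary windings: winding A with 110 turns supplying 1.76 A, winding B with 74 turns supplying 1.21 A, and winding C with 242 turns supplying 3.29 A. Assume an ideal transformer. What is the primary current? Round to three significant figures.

I_p ≈ 0.937 A

V_A = 120 × 110/1152 = 11.458 V; V_B = 120 × 74/1152 = 7.7083 V; V_C = 120 × 242/1152 = 25.208 V.
P_out = V_A I_A + V_B I_B + V_C I_C = 11.458×1.76 + 7.7083×1.21 + 25.208×3.29 = 20.167 + 9.3271 + 82.935 = 112.43 W.
Ideal ⇒ P_in = P_out, so I_p = P_out/V_p = 112.43/120 = 0.937 A.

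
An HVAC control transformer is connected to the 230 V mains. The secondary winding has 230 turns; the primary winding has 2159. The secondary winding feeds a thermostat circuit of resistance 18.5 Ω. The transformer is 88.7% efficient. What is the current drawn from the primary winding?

I_p ≈ 0.159 A

V_s = 230 × 230/2159 = 24.502 V.
I_s = V_s/R = 24.502/18.5 = 1.3244 A.
P_out = V_s I_s = 24.502 × 1.3244 = 32.451 W.
P_in = P_out/η = 32.451/0.887 = 36.586 W.
I_p = P_in/V_p = 36.586/230 = 0.159 A.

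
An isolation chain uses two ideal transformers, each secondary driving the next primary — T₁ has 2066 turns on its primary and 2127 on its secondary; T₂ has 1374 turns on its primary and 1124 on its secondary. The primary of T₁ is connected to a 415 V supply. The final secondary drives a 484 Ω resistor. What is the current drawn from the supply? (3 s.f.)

I_supply ≈ 0.608 A

Secondary of T₁: V = 415.00 × 2127/2066 = 427.25 V.
Secondary of T₂: V = 427.25 × 1124/1374 = 349.51 V.
I_load = 349.51/484 = 0.72214 A, so P_out = 349.51 × 0.72214 = 252.40 W.
All ideal ⇒ P_in = P_out, so I_supply = 252.40/415 = 0.608 A.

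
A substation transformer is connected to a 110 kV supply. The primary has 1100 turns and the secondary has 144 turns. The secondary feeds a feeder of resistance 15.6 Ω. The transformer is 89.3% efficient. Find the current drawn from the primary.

I_p ≈ 135 A

V_s = 110000 × 144/1100 = 14400 V.
I_s = V_s/R = 14400/15.6 = 923.08 A.
P_out = V_s I_s = 14400 × 923.08 = 1.3292×10^7 W.
P_in = P_out/η = 1.3292×10^7/0.893 = 1.4885×10^7 W.
I_p = P_in/V_p = 1.4885×10^7/110000 = 135 A.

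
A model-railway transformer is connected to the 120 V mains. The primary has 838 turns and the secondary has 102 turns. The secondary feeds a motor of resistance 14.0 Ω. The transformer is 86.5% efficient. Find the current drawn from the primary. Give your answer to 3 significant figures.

I_p ≈ 0.147 A

V_s = 120 × 102/838 = 14.606 V.
I_s = V_s/R = 14.606/14.0 = 1.0433 A.
P_out = V_s I_s = 14.606 × 1.0433 = 15.239 W.
P_in = P_out/η = 15.239/0.865 = 17.617 W.
I_p = P_in/V_p = 17.617/120 = 0.147 A.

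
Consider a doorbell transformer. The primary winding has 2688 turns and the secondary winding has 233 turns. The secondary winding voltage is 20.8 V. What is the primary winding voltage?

V_p/V_s = N_p/N_s, so V_p = 20.8 × 2688/233 = 240 V.

V_p ≈ 240 V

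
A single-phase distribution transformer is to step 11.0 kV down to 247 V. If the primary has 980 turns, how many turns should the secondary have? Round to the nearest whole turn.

N_s/N_p = V_s/V_p, so N_s = 980 × 247/11000 = 22.0 ≈ 22 turns.

N_s = 22 turns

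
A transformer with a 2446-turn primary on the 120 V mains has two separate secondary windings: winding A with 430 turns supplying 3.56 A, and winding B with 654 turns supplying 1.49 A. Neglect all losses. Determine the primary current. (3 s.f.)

I_p ≈ 1.02 A

V_A = 120 × 430/2446 = 21.096 V; V_B = 120 × 654/2446 = 32.085 V.
P_out = V_A I_A + V_B I_B = 21.096×3.56 + 32.085×1.49 = 75.101 + 47.807 = 122.91 W.
Ideal ⇒ P_in = P_out, so I_p = P_out/V_p = 122.91/120 = 1.02 A.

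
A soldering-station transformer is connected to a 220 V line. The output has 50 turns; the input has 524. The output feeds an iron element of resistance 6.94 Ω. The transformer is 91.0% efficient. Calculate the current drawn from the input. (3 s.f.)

V_out = 220 × 50/524 = 20.992 V.
I_out = V_out/R = 20.992/6.94 = 3.0248 A.
P_out = V_out I_out = 20.992 × 3.0248 = 63.498 W.
P_in = P_out/η = 63.498/0.910 = 69.779 W.
I_in = P_in/V_in = 69.779/220 = 0.317 A.

I_in ≈ 0.317 A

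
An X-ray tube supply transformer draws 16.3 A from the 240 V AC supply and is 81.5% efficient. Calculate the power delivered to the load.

P_in = V_p I_p = 240 × 16.3 = 3912.0 W.
P_out = η P_in = 0.815 × 3912.0 = 3190 W.

P_out ≈ 3190 W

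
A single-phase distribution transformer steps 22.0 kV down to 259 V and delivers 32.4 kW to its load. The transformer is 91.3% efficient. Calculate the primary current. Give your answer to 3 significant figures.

P_in = P_out/η = 32400/0.913 = 35487 W.
I_p = P_in/V_p = 35487/22000 = 1.61 A.

I_p ≈ 1.61 A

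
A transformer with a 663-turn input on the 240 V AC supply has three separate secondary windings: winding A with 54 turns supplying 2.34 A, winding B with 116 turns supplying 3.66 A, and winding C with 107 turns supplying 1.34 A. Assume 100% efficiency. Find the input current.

I_in ≈ 1.05 A

V_A = 240 × 54/663 = 19.548 V; V_B = 240 × 116/663 = 41.991 V; V_C = 240 × 107/663 = 38.733 V.
P_out = V_A I_A + V_B I_B + V_C I_C = 19.548×2.34 + 41.991×3.66 + 38.733×1.34 = 45.741 + 153.69 + 51.902 = 251.33 W.
Ideal ⇒ P_in = P_out, so I_in = P_out/V_in = 251.33/240 = 1.05 A.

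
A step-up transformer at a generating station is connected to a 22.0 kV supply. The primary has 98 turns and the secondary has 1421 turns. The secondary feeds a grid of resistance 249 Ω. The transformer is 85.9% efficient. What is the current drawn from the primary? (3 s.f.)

V_s = 22000 × 1421/98 = 319000 V.
I_s = V_s/R = 319000/249 = 1281.1 A.
P_out = V_s I_s = 319000 × 1281.1 = 4.0868×10^8 W.
P_in = P_out/η = 4.0868×10^8/0.859 = 4.7576×10^8 W.
I_p = P_in/V_p = 4.7576×10^8/22000 = 21600 A.

I_p ≈ 21600 A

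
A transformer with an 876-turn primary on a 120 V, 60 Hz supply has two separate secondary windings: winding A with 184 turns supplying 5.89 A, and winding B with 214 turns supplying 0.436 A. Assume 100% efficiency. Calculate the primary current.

V_A = 120 × 184/876 = 25.205 V; V_B = 120 × 214/876 = 29.315 V.
P_out = V_A I_A + V_B I_B = 25.205×5.89 + 29.315×0.436 = 148.46 + 12.781 = 161.24 W.
Ideal ⇒ P_in = P_out, so I_p = P_out/V_p = 161.24/120 = 1.34 A.

I_p ≈ 1.34 A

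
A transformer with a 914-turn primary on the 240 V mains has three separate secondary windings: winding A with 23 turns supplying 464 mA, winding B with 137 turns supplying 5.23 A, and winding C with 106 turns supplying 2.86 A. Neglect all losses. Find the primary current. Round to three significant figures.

I_p ≈ 1.13 A

V_A = 240 × 23/914 = 6.0394 V; V_B = 240 × 137/914 = 35.974 V; V_C = 240 × 106/914 = 27.834 V.
P_out = V_A I_A + V_B I_B + V_C I_C = 6.0394×0.464 + 35.974×5.23 + 27.834×2.86 = 2.8023 + 188.14 + 79.604 = 270.55 W.
Ideal ⇒ P_in = P_out, so I_p = P_out/V_p = 270.55/240 = 1.13 A.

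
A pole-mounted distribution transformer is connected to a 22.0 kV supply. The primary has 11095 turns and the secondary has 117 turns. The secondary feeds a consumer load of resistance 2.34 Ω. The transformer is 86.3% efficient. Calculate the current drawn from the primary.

I_p ≈ 1.21 A

V_s = 22000 × 117/11095 = 232.00 V.
I_s = V_s/R = 232.00/2.34 = 99.144 A.
P_out = V_s I_s = 232.00 × 99.144 = 23001 W.
P_in = P_out/η = 23001/0.863 = 26652 W.
I_p = P_in/V_p = 26652/22000 = 1.21 A.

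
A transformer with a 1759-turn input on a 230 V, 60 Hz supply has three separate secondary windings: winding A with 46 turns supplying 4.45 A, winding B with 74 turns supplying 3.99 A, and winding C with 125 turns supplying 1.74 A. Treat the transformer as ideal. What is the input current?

V_A = 230 × 46/1759 = 6.0148 V; V_B = 230 × 74/1759 = 9.6760 V; V_C = 230 × 125/1759 = 16.345 V.
P_out = V_A I_A + V_B I_B + V_C I_C = 6.0148×4.45 + 9.6760×3.99 + 16.345×1.74 = 26.766 + 38.607 + 28.439 = 93.812 W.
Ideal ⇒ P_in = P_out, so I_in = P_out/V_in = 93.812/230 = 0.408 A.

I_in ≈ 0.408 A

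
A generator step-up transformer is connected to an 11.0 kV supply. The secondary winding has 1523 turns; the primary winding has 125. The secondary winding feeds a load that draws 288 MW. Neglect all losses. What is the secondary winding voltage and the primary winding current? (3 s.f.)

V_s ≈ 134000 V, I_p ≈ 26200 A

V_s = V_p × N_s/N_p = 11000 × 1523/125 = 134020 V.
I_s = P/V_s = 2.88×10^8/134020 = 2148.9 A.
I_p = I_s × N_s/N_p = 2148.9 × 1523/125 = 26200 A.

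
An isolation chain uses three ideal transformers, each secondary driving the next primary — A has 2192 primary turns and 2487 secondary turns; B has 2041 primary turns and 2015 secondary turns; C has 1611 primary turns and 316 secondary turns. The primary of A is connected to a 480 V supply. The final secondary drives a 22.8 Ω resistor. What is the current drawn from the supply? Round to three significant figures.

Secondary of A: V = 480.00 × 2487/2192 = 544.60 V.
Secondary of B: V = 544.60 × 2015/2041 = 537.66 V.
Secondary of C: V = 537.66 × 316/1611 = 105.46 V.
I_load = 105.46/22.8 = 4.6256 A, so P_out = 105.46 × 4.6256 = 487.83 W.
All ideal ⇒ P_in = P_out, so I_supply = 487.83/480 = 1.02 A.

I_supply ≈ 1.02 A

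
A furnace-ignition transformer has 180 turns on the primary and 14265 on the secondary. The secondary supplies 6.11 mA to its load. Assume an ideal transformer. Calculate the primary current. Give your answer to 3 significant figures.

For an ideal transformer I_p/I_s = N_s/N_p, so I_p = 0.00611 × 14265/180 = 0.484 A.

I_p ≈ 0.484 A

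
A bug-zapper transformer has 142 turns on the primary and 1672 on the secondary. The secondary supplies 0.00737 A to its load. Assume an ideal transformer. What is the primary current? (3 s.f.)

I_p ≈ 0.0868 A

For an ideal transformer I_p/I_s = N_s/N_p, so I_p = 0.00737 × 1672/142 = 0.0868 A.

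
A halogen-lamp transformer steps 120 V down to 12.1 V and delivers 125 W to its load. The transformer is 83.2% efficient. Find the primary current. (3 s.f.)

P_in = P_out/η = 125/0.832 = 150.24 W.
I_p = P_in/V_p = 150.24/120 = 1.25 A.

I_p ≈ 1.25 A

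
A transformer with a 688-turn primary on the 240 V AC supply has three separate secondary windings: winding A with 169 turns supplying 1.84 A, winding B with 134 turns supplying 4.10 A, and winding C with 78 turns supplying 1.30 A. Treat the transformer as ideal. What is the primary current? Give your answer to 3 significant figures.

V_A = 240 × 169/688 = 58.953 V; V_B = 240 × 134/688 = 46.744 V; V_C = 240 × 78/688 = 27.209 V.
P_out = V_A I_A + V_B I_B + V_C I_C = 58.953×1.84 + 46.744×4.10 + 27.209×1.30 = 108.47 + 191.65 + 35.372 = 335.50 W.
Ideal ⇒ P_in = P_out, so I_p = P_out/V_p = 335.50/240 = 1.40 A.

I_p ≈ 1.40 A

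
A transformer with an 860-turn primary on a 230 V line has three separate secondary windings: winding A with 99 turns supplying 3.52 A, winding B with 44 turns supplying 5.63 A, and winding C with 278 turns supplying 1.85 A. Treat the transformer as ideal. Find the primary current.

I_p ≈ 1.29 A

V_A = 230 × 99/860 = 26.477 V; V_B = 230 × 44/860 = 11.767 V; V_C = 230 × 278/860 = 74.349 V.
P_out = V_A I_A + V_B I_B + V_C I_C = 26.477×3.52 + 11.767×5.63 + 74.349×1.85 = 93.198 + 66.251 + 137.55 = 296.99 W.
Ideal ⇒ P_in = P_out, so I_p = P_out/V_p = 296.99/230 = 1.29 A.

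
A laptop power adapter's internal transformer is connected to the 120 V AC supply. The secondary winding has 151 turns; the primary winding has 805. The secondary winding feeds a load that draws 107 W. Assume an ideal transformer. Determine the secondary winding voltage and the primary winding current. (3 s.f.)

V_s = V_p × N_s/N_p = 120 × 151/805 = 22.509 V.
I_s = P/V_s = 107/22.509 = 4.7536 A.
I_p = I_s × N_s/N_p = 4.7536 × 151/805 = 0.892 A.

V_s ≈ 22.5 V, I_p ≈ 0.892 A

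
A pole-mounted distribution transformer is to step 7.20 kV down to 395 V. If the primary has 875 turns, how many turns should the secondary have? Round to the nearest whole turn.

N_s/N_p = V_s/V_p, so N_s = 875 × 395/7200 = 48.0 ≈ 48 turns.

N_s = 48 turns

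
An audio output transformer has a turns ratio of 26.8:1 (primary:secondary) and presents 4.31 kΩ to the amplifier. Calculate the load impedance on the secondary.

Z_s = Z_p/(N_p/N_s)² = 4310/26.8² = 6.00 Ω.

Z_s ≈ 6.00 Ω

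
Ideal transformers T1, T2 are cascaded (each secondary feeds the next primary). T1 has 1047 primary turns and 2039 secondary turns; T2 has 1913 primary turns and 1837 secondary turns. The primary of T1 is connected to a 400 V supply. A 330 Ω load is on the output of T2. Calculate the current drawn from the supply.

I_supply ≈ 4.24 A

After T1: V = 400.00 × 2039/1047 = 778.99 V.
After T2: V = 778.99 × 1837/1913 = 748.04 V.
I_load = 748.04/330 = 2.2668 A, so P_out = 748.04 × 2.2668 = 1695.6 W.
All ideal ⇒ P_in = P_out, so I_supply = 1695.6/400 = 4.24 A.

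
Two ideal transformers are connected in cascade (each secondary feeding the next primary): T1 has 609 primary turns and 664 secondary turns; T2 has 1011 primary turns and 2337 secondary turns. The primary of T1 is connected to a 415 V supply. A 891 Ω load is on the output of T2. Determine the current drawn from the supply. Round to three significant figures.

I_supply ≈ 2.96 A

After T1: V = 415.00 × 664/609 = 452.48 V.
After T2: V = 452.48 × 2337/1011 = 1045.9 V.
I_load = 1045.9/891 = 1.1739 A, so P_out = 1045.9 × 1.1739 = 1227.8 W.
All ideal ⇒ P_in = P_out, so I_supply = 1227.8/415 = 2.96 A.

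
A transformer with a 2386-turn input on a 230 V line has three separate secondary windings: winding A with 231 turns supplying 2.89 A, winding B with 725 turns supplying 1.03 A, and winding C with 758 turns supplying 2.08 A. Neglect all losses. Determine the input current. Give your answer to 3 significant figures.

V_A = 230 × 231/2386 = 22.267 V; V_B = 230 × 725/2386 = 69.887 V; V_C = 230 × 758/2386 = 73.068 V.
P_out = V_A I_A + V_B I_B + V_C I_C = 22.267×2.89 + 69.887×1.03 + 73.068×2.08 = 64.353 + 71.983 + 151.98 = 288.32 W.
Ideal ⇒ P_in = P_out, so I_in = P_out/V_in = 288.32/230 = 1.25 A.

I_in ≈ 1.25 A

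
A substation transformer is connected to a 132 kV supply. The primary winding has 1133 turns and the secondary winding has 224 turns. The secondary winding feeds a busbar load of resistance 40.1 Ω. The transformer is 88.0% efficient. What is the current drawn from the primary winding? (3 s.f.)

V_s = 132000 × 224/1133 = 26097 V.
I_s = V_s/R = 26097/40.1 = 650.80 A.
P_out = V_s I_s = 26097 × 650.80 = 1.6984×10^7 W.
P_in = P_out/η = 1.6984×10^7/0.880 = 1.9300×10^7 W.
I_p = P_in/V_p = 1.9300×10^7/132000 = 146 A.

I_p ≈ 146 A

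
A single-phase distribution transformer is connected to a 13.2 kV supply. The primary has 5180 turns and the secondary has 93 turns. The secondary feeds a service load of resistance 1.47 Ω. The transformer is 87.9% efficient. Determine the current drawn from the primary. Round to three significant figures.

V_s = 13200 × 93/5180 = 236.99 V.
I_s = V_s/R = 236.99/1.47 = 161.22 A.
P_out = V_s I_s = 236.99 × 161.22 = 38206 W.
P_in = P_out/η = 38206/0.879 = 43466 W.
I_p = P_in/V_p = 43466/13200 = 3.29 A.

I_p ≈ 3.29 A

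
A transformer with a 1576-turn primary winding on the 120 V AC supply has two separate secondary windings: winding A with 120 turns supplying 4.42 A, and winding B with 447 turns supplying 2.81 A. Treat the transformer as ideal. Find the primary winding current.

V_A = 120 × 120/1576 = 9.1371 V; V_B = 120 × 447/1576 = 34.036 V.
P_out = V_A I_A + V_B I_B = 9.1371×4.42 + 34.036×2.81 = 40.386 + 95.640 = 136.03 W.
Ideal ⇒ P_in = P_out, so I_p = P_out/V_p = 136.03/120 = 1.13 A.

I_p ≈ 1.13 A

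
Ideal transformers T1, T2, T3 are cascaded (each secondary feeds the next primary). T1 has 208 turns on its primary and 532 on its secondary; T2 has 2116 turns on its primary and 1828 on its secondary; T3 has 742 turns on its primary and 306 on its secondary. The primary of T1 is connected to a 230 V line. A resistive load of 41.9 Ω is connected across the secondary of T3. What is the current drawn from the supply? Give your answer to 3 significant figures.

I_supply ≈ 4.56 A

Secondary of T1: V = 230.00 × 532/208 = 588.27 V.
Secondary of T2: V = 588.27 × 1828/2116 = 508.20 V.
Secondary of T3: V = 508.20 × 306/742 = 209.58 V.
I_load = 209.58/41.9 = 5.0020 A, so P_out = 209.58 × 5.0020 = 1048.3 W.
All ideal ⇒ P_in = P_out, so I_supply = 1048.3/230 = 4.56 A.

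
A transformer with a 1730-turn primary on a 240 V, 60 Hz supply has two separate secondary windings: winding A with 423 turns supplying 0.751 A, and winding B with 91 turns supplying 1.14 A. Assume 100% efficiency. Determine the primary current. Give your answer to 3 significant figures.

I_p ≈ 0.244 A

V_A = 240 × 423/1730 = 58.682 V; V_B = 240 × 91/1730 = 12.624 V.
P_out = V_A I_A + V_B I_B = 58.682×0.751 + 12.624×1.14 = 44.070 + 14.392 = 58.462 W.
Ideal ⇒ P_in = P_out, so I_p = P_out/V_p = 58.462/240 = 0.244 A.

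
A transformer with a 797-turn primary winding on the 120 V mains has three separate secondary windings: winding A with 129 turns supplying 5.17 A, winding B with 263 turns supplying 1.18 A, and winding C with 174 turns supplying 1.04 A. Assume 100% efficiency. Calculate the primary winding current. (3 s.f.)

V_A = 120 × 129/797 = 19.423 V; V_B = 120 × 263/797 = 39.598 V; V_C = 120 × 174/797 = 26.198 V.
P_out = V_A I_A + V_B I_B + V_C I_C = 19.423×5.17 + 39.598×1.18 + 26.198×1.04 = 100.42 + 46.726 + 27.246 = 174.39 W.
Ideal ⇒ P_in = P_out, so I_p = P_out/V_p = 174.39/120 = 1.45 A.

I_p ≈ 1.45 A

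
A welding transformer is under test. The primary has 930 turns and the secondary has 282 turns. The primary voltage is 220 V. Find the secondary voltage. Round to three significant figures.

V_s ≈ 66.7 V

V_s/V_p = N_s/N_p, so V_s = 220 × 282/930 = 66.7 V.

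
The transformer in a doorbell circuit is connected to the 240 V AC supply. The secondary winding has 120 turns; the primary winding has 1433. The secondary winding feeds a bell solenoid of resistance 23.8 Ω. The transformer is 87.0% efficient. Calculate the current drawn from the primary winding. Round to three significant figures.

I_p ≈ 0.0813 A

V_s = 240 × 120/1433 = 20.098 V.
I_s = V_s/R = 20.098/23.8 = 0.84444 A.
P_out = V_s I_s = 20.098 × 0.84444 = 16.971 W.
P_in = P_out/η = 16.971/0.870 = 19.507 W.
I_p = P_in/V_p = 19.507/240 = 0.0813 A.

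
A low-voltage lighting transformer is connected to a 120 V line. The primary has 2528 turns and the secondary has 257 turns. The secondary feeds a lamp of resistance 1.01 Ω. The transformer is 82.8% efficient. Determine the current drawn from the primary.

V_s = 120 × 257/2528 = 12.199 V.
I_s = V_s/R = 12.199/1.01 = 12.079 A.
P_out = V_s I_s = 12.199 × 12.079 = 147.35 W.
P_in = P_out/η = 147.35/0.828 = 177.96 W.
I_p = P_in/V_p = 177.96/120 = 1.48 A.

I_p ≈ 1.48 A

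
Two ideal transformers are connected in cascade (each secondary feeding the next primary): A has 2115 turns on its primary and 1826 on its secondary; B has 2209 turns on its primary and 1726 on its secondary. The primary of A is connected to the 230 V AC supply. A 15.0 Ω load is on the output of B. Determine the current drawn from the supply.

Secondary of A: V = 230.00 × 1826/2115 = 198.57 V.
Secondary of B: V = 198.57 × 1726/2209 = 155.15 V.
I_load = 155.15/15.0 = 10.344 A, so P_out = 155.15 × 10.344 = 1604.9 W.
All ideal ⇒ P_in = P_out, so I_supply = 1604.9/230 = 6.98 A.

I_supply ≈ 6.98 A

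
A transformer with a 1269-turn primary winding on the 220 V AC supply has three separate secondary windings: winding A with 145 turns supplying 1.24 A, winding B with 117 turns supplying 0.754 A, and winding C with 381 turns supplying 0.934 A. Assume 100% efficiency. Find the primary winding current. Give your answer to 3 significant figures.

I_p ≈ 0.492 A

V_A = 220 × 145/1269 = 25.138 V; V_B = 220 × 117/1269 = 20.284 V; V_C = 220 × 381/1269 = 66.052 V.
P_out = V_A I_A + V_B I_B + V_C I_C = 25.138×1.24 + 20.284×0.754 + 66.052×0.934 = 31.171 + 15.294 + 61.693 = 108.16 W.
Ideal ⇒ P_in = P_out, so I_p = P_out/V_p = 108.16/220 = 0.492 A.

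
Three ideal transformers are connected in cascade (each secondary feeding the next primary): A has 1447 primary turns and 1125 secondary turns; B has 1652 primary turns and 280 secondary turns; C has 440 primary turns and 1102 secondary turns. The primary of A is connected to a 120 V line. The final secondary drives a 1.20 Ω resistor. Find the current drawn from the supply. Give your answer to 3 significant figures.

I_supply ≈ 10.9 A

After A: V = 120.00 × 1125/1447 = 93.296 V.
After B: V = 93.296 × 280/1652 = 15.813 V.
After C: V = 15.813 × 1102/440 = 39.604 V.
I_load = 39.604/1.20 = 33.004 A, so P_out = 39.604 × 33.004 = 1307.1 W.
All ideal ⇒ P_in = P_out, so I_supply = 1307.1/120 = 10.9 A.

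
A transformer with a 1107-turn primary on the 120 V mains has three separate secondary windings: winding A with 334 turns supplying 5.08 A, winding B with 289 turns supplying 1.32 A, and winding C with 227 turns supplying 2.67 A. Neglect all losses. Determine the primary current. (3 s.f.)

V_A = 120 × 334/1107 = 36.206 V; V_B = 120 × 289/1107 = 31.328 V; V_C = 120 × 227/1107 = 24.607 V.
P_out = V_A I_A + V_B I_B + V_C I_C = 36.206×5.08 + 31.328×1.32 + 24.607×2.67 = 183.93 + 41.353 + 65.701 = 290.98 W.
Ideal ⇒ P_in = P_out, so I_p = P_out/V_p = 290.98/120 = 2.42 A.

I_p ≈ 2.42 A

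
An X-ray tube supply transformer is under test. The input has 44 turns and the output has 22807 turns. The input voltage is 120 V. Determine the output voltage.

V_out ≈ 62200 V

V_out/V_in = N_out/N_in, so V_out = 120 × 22807/44 = 62200 V.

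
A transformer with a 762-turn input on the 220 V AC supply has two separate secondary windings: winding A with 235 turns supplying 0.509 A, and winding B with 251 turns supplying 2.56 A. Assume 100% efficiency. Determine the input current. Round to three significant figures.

I_in ≈ 1.00 A

V_A = 220 × 235/762 = 67.848 V; V_B = 220 × 251/762 = 72.467 V.
P_out = V_A I_A + V_B I_B = 67.848×0.509 + 72.467×2.56 = 34.535 + 185.52 = 220.05 W.
Ideal ⇒ P_in = P_out, so I_in = P_out/V_in = 220.05/220 = 1.00 A.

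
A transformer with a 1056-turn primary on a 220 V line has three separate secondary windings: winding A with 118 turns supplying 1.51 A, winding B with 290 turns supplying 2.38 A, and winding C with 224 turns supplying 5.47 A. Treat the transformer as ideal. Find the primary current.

V_A = 220 × 118/1056 = 24.583 V; V_B = 220 × 290/1056 = 60.417 V; V_C = 220 × 224/1056 = 46.667 V.
P_out = V_A I_A + V_B I_B + V_C I_C = 24.583×1.51 + 60.417×2.38 + 46.667×5.47 = 37.121 + 143.79 + 255.27 = 436.18 W.
Ideal ⇒ P_in = P_out, so I_p = P_out/V_p = 436.18/220 = 1.98 A.

I_p ≈ 1.98 A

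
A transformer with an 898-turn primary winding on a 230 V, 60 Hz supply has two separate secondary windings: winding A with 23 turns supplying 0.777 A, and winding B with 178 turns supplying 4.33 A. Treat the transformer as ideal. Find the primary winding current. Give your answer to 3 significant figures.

V_A = 230 × 23/898 = 5.8909 V; V_B = 230 × 178/898 = 45.590 V.
P_out = V_A I_A + V_B I_B = 5.8909×0.777 + 45.590×4.33 = 4.5772 + 197.41 = 201.98 W.
Ideal ⇒ P_in = P_out, so I_p = P_out/V_p = 201.98/230 = 0.878 A.

I_p ≈ 0.878 A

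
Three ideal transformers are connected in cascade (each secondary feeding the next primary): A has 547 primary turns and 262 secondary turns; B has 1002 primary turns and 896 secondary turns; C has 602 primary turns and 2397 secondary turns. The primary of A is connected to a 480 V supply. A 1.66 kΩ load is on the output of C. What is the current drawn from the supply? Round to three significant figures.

I_supply ≈ 0.841 A

Secondary of A: V = 480.00 × 262/547 = 229.91 V.
Secondary of B: V = 229.91 × 896/1002 = 205.59 V.
Secondary of C: V = 205.59 × 2397/602 = 818.59 V.
I_load = 818.59/1660 = 0.49313 A, so P_out = 818.59 × 0.49313 = 403.67 W.
All ideal ⇒ P_in = P_out, so I_supply = 403.67/480 = 0.841 A.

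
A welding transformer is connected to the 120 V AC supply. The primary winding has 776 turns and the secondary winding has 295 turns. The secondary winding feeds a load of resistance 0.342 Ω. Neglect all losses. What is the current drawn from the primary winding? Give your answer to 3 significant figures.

I_p ≈ 50.7 A

V_s = V_p × N_s/N_p = 120 × 295/776 = 45.619 V.
I_s = V_s/R = 45.619/0.342 = 133.39 A.
For an ideal transformer I_p N_p = I_s N_s, so I_p = 133.39 × 295/776 = 50.7 A.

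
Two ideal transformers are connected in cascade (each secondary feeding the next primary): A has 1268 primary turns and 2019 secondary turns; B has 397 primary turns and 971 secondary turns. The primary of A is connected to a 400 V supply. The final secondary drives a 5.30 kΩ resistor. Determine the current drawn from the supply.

After A: V = 400.00 × 2019/1268 = 636.91 V.
After B: V = 636.91 × 971/397 = 1557.8 V.
I_load = 1557.8/5300 = 0.29392 A, so P_out = 1557.8 × 0.29392 = 457.86 W.
All ideal ⇒ P_in = P_out, so I_supply = 457.86/400 = 1.14 A.

I_supply ≈ 1.14 A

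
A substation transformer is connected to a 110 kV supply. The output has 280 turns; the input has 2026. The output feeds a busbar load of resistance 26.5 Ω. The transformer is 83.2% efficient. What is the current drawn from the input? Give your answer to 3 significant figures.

I_in ≈ 95.3 A

V_out = 110000 × 280/2026 = 15202 V.
I_out = V_out/R = 15202/26.5 = 573.67 A.
P_out = V_out I_out = 15202 × 573.67 = 8.7212×10^6 W.
P_in = P_out/η = 8.7212×10^6/0.832 = 1.0482×10^7 W.
I_in = P_in/V_in = 1.0482×10^7/110000 = 95.3 A.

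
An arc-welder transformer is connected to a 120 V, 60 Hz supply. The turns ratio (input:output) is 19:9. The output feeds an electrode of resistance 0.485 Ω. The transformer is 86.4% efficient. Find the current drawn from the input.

I_in ≈ 64.3 A

V_out = 120 × 9/19 = 56.842 V.
I_out = V_out/R = 56.842/0.485 = 117.20 A.
P_out = V_out I_out = 56.842 × 117.20 = 6661.9 W.
P_in = P_out/η = 6661.9/0.864 = 7710.5 W.
I_in = P_in/V_in = 7710.5/120 = 64.3 A.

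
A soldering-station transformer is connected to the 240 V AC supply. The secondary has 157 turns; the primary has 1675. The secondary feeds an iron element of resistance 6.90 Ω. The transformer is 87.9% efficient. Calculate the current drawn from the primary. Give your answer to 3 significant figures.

I_p ≈ 0.348 A

V_s = 240 × 157/1675 = 22.496 V.
I_s = V_s/R = 22.496/6.90 = 3.2602 A.
P_out = V_s I_s = 22.496 × 3.2602 = 73.340 W.
P_in = P_out/η = 73.340/0.879 = 83.436 W.
I_p = P_in/V_p = 83.436/240 = 0.348 A.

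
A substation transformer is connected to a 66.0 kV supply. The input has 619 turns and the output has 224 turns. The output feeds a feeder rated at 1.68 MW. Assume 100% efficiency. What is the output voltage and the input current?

V_out ≈ 23900 V, I_in ≈ 25.5 A

V_out = V_in × N_out/N_in = 66000 × 224/619 = 23884 V.
I_out = P/V_out = 1.68×10^6/23884 = 70.341 A.
I_in = I_out × N_out/N_in = 70.341 × 224/619 = 25.5 A.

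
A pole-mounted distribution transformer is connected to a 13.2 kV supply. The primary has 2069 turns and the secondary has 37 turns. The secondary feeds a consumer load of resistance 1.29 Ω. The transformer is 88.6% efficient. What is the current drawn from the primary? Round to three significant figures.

V_s = 13200 × 37/2069 = 236.06 V.
I_s = V_s/R = 236.06/1.29 = 182.99 A.
P_out = V_s I_s = 236.06 × 182.99 = 43196 W.
P_in = P_out/η = 43196/0.886 = 48754 W.
I_p = P_in/V_p = 48754/13200 = 3.69 A.

I_p ≈ 3.69 A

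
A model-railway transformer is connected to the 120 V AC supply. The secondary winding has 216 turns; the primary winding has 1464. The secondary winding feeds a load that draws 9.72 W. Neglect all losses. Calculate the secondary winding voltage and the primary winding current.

V_s ≈ 17.7 V, I_p ≈ 0.0810 A

V_s = V_p × N_s/N_p = 120 × 216/1464 = 17.705 V.
I_s = P/V_s = 9.72/17.705 = 0.54900 A.
I_p = I_s × N_s/N_p = 0.54900 × 216/1464 = 0.0810 A.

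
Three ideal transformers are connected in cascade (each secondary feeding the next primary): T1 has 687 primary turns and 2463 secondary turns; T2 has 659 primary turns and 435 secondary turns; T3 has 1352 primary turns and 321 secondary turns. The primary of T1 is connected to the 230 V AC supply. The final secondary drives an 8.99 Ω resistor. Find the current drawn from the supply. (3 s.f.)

I_supply ≈ 8.08 A

After T1: V = 230.00 × 2463/687 = 824.59 V.
After T2: V = 824.59 × 435/659 = 544.30 V.
After T3: V = 544.30 × 321/1352 = 129.23 V.
I_load = 129.23/8.99 = 14.375 A, so P_out = 129.23 × 14.375 = 1857.7 W.
All ideal ⇒ P_in = P_out, so I_supply = 1857.7/230 = 8.08 A.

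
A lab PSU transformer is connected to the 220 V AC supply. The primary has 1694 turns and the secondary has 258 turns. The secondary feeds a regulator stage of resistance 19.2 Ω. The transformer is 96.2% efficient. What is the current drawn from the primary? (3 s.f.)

I_p ≈ 0.276 A

V_s = 220 × 258/1694 = 33.506 V.
I_s = V_s/R = 33.506/19.2 = 1.7451 A.
P_out = V_s I_s = 33.506 × 1.7451 = 58.473 W.
P_in = P_out/η = 58.473/0.962 = 60.783 W.
I_p = P_in/V_p = 60.783/220 = 0.276 A.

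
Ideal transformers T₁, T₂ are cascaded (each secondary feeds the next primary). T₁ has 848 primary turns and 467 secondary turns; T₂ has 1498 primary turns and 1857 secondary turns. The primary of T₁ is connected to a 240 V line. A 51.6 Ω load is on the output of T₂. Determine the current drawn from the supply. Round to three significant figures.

I_supply ≈ 2.17 A

After T₁: V = 240.00 × 467/848 = 132.17 V.
After T₂: V = 132.17 × 1857/1498 = 163.84 V.
I_load = 163.84/51.6 = 3.1753 A, so P_out = 163.84 × 3.1753 = 520.25 W.
All ideal ⇒ P_in = P_out, so I_supply = 520.25/240 = 2.17 A.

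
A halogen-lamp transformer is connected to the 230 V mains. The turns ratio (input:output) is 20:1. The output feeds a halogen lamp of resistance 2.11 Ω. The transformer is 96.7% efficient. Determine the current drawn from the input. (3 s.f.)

V_out = 230 × 1/20 = 11.500 V.
I_out = V_out/R = 11.500/2.11 = 5.4502 A.
P_out = V_out I_out = 11.500 × 5.4502 = 62.678 W.
P_in = P_out/η = 62.678/0.967 = 64.817 W.
I_in = P_in/V_in = 64.817/230 = 0.282 A.

I_in ≈ 0.282 A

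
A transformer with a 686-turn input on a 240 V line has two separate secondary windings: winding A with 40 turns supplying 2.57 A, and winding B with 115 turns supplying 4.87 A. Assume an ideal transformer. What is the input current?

V_A = 240 × 40/686 = 13.994 V; V_B = 240 × 115/686 = 40.233 V.
P_out = V_A I_A + V_B I_B = 13.994×2.57 + 40.233×4.87 = 35.965 + 195.94 = 231.90 W.
Ideal ⇒ P_in = P_out, so I_in = P_out/V_in = 231.90/240 = 0.966 A.

I_in ≈ 0.966 A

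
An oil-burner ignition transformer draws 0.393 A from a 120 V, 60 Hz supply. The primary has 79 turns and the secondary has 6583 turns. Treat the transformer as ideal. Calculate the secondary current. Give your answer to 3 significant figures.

I_s/I_p = N_p/N_s, so I_s = 0.393 × 79/6583 = 0.00472 A.

I_s ≈ 0.00472 A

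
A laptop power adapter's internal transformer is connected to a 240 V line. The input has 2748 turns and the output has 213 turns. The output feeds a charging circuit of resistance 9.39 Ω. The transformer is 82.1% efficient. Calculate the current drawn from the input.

V_out = 240 × 213/2748 = 18.603 V.
I_out = V_out/R = 18.603/9.39 = 1.9811 A.
P_out = V_out I_out = 18.603 × 1.9811 = 36.854 W.
P_in = P_out/η = 36.854/0.821 = 44.889 W.
I_in = P_in/V_in = 44.889/240 = 0.187 A.

I_in ≈ 0.187 A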